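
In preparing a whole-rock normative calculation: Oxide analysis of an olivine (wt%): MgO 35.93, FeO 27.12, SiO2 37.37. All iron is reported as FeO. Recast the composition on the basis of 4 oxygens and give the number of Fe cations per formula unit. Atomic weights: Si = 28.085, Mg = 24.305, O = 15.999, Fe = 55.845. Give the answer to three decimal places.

0.601 Fe apfu

MgO: 35.93/40.304 = 0.89147 mol → 0.89147 mol Mg, 0.89147 mol O.
FeO: 27.12/71.844 = 0.37748 mol → 0.37748 mol Fe, 0.37748 mol O.
SiO2: 37.37/60.083 = 0.62197 mol → 0.62197 mol Si, 1.24394 mol O.
Total oxygen = 2.51289 mol. Normalization factor = 4/2.51289 = 1.59179.
Fe per 4 O = 0.37748 × 1.59179 = 0.601.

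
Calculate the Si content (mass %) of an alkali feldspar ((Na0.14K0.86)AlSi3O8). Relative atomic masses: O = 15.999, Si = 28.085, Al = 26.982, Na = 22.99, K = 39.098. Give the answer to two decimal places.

Formula mass = 0.14×22.99 + 0.86×39.098 + 1×26.982 + 3×28.085 + 8×15.999 = 276.072 g/mol, of which 84.255 g is Si.
So Si makes up 84.255/276.072 = 0.3052 of the mass, i.e. 30.52%.

30.52 mass %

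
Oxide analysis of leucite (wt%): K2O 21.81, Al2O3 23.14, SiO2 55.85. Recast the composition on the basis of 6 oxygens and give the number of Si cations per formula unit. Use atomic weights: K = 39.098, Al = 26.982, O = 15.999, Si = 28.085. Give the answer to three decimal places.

K2O (M=94.195): mol = 0.23154; K = 0.46308, O = 0.23154.
Al2O3 (M=101.961): mol = 0.22695; Al = 0.45390, O = 0.68085.
SiO2 (M=60.083): mol = 0.92955; Si = 0.92955, O = 1.85910.
ΣO = 2.77149; factor = 6/ΣO = 2.16490.
Si apfu = 0.92955 × 2.16490 = 2.012.

2.012 Si apfu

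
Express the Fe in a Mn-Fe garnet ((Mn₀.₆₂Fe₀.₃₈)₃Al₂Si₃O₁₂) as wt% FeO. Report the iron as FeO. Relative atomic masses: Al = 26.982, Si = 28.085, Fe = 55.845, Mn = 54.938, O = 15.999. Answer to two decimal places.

16.51 wt%

M((Mn₀.₆₂Fe₀.₃₈)₃Al₂Si₃O₁₂) = 496.055 g/mol; M(FeO) = 71.844 g/mol.
Moles FeO per formula unit = 1.14 Fe ÷ 1 = 1.1400.
FeO fraction = (1.1400 × 71.844) / 496.055 = 81.902/496.055 = 0.1651.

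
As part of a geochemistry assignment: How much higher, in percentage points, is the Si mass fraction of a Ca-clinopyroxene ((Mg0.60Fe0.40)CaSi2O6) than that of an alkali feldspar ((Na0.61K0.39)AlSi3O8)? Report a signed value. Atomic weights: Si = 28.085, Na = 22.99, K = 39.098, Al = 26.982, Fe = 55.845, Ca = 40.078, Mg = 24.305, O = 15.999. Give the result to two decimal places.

First mineral: 56.170 g Si in 229.163 g formula = 24.51 wt% Si.
Second mineral: 84.255 g Si in 268.501 g formula = 31.38 wt% Si.
24.51% − 31.38% gives a difference of -6.87 percentage points.

-6.87 percentage points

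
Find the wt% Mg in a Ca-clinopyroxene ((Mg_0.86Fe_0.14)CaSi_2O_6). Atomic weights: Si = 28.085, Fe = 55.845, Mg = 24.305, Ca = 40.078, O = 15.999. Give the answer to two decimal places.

Formula mass = 0.86*24.305 + 0.14*55.845 + 1*40.078 + 2*28.085 + 6*15.999 = 220.963 g/mol, of which 20.902 g is Mg.
So Mg makes up 20.902/220.963 = 0.0946 of the mass, i.e. 9.46%.

9.46 wt%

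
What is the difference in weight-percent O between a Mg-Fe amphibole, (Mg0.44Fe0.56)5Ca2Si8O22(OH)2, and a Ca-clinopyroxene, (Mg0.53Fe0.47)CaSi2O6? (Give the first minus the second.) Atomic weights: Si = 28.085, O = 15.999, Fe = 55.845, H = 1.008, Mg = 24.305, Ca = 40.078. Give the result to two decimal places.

1.14 percentage points

M((Mg0.44Fe0.56)5Ca2Si8O22(OH)2) = 900.665 g/mol, so wt% O = 383.976/900.665 × 100 = 42.63%.
M((Mg0.53Fe0.47)CaSi2O6) = 231.371 g/mol, so wt% O = 95.994/231.371 × 100 = 41.49%.
42.63 − 41.49 = 1.14 pp.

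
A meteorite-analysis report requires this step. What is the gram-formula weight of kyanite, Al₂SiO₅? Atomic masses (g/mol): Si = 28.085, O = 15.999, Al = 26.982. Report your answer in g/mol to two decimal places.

162.04 g/mol

M = 2(26.982) + 1(28.085) + 5(15.999)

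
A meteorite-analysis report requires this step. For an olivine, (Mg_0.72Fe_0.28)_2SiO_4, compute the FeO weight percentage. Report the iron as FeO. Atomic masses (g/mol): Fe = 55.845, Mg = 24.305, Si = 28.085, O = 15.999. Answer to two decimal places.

25.41 wt%

Molar mass of (Mg_0.72Fe_0.28)_2SiO_4 = 1.44·24.305 + 0.56·55.845 + 1·28.085 + 4·15.999 = 158.353 g/mol.
Each formula unit contains 0.56 Fe, equivalent to 0.56/1 = 0.5600 mol FeO.
M(FeO) = 1×55.845 + 1×15.999 = 71.844 g/mol.
Mass of FeO per formula unit = 0.5600 × 71.844 = 40.233 g.
FeO wt% = 40.233 / 158.353 × 100 = 25.41%.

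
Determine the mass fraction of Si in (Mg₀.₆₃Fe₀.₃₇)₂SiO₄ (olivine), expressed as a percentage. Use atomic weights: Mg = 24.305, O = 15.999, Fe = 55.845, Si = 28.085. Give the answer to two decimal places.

17.12 weight percent

Formula mass = 1.26·24.305 + 0.74·55.845 + 1·28.085 + 4·15.999 = 164.031 g/mol, of which 28.085 g is Si.
So Si makes up 28.085/164.031 = 0.1712 of the mass, i.e. 17.12%.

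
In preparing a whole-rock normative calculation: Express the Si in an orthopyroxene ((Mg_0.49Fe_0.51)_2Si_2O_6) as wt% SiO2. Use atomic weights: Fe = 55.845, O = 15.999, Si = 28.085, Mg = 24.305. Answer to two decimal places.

51.59 wt%

M((Mg_0.49Fe_0.51)_2Si_2O_6) = 232.945 g/mol; M(SiO2) = 60.083 g/mol.
Moles SiO2 per formula unit = 2 Si ÷ 1 = 2.0000.
SiO2 fraction = (2.0000 × 60.083) / 232.945 = 120.166/232.945 = 0.5159.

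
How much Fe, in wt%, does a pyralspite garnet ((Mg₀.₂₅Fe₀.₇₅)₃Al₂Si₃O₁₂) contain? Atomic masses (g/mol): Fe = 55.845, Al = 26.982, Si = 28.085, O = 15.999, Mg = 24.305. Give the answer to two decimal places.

Molar mass of (Mg₀.₂₅Fe₀.₇₅)₃Al₂Si₃O₁₂: 0.75×24.305 + 2.25×55.845 + 2×26.982 + 3×28.085 + 12×15.999 = 474.087 g/mol.
Mass of Fe per formula unit: 2.25 × 55.845 = 125.651 g.
Weight fraction Fe = 125.651 / 474.087 = 0.2650.

26.50 wt%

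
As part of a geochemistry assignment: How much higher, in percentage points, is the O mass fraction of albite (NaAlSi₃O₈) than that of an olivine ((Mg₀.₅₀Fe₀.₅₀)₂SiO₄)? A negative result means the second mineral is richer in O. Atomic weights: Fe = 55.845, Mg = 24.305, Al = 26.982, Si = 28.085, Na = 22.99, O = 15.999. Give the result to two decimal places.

11.65 percentage points

O in NaAlSi₃O₈: molar mass 262.219 g/mol; 8×15.999 = 127.992 g → 48.81 wt%.
O in (Mg₀.₅₀Fe₀.₅₀)₂SiO₄: molar mass 172.231 g/mol; 4×15.999 = 63.996 g → 37.16 wt%.
Difference = 48.81 − 37.16 = 11.65 percentage points.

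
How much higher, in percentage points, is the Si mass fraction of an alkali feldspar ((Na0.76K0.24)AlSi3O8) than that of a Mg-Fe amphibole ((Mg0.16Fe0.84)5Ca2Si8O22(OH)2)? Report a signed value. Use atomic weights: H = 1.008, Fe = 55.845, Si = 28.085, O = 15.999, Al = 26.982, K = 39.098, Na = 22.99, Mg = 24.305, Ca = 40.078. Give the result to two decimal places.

Si in (Na0.76K0.24)AlSi3O8: molar mass 266.085 g/mol; 3×28.085 = 84.255 g → 31.66 wt%.
Si in (Mg0.16Fe0.84)5Ca2Si8O22(OH)2: molar mass 944.821 g/mol; 8×28.085 = 224.680 g → 23.78 wt%.
Difference = 31.66 − 23.78 = 7.88 percentage points.

7.88 percentage points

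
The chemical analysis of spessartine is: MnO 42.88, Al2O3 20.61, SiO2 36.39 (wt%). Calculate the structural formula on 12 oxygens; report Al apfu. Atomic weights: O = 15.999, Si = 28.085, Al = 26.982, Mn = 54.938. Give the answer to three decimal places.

MnO: 42.88/70.937 = 0.60448 mol → 0.60448 mol Mn, 0.60448 mol O.
Al2O3: 20.61/101.961 = 0.20214 mol → 0.40428 mol Al, 0.60642 mol O.
SiO2: 36.39/60.083 = 0.60566 mol → 0.60566 mol Si, 1.21132 mol O.
Total oxygen = 2.42222 mol. Normalization factor = 12/2.42222 = 4.95413.
Al per 12 O = 0.40428 × 4.95413 = 2.003.

2.003 Al apfu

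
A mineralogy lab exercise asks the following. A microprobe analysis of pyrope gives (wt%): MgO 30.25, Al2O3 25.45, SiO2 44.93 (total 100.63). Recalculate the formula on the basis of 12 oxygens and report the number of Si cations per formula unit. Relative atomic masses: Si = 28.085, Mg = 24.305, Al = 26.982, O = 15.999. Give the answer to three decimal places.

2.996 Si apfu

30.25 wt% MgO ÷ 40.304 g/mol = 0.75055 mol, giving 0.75055 Mg and 0.75055 O.
25.45 wt% Al2O3 ÷ 101.961 g/mol = 0.24961 mol, giving 0.49922 Al and 0.74883 O.
44.93 wt% SiO2 ÷ 60.083 g/mol = 0.74780 mol, giving 0.74780 Si and 1.49560 O.
Oxygen sums to 2.99498; scaling by 12/2.99498 = 4.00670 puts the formula on 12 O.
Si: 0.74780 × 4.00670 = 2.996 atoms per formula unit.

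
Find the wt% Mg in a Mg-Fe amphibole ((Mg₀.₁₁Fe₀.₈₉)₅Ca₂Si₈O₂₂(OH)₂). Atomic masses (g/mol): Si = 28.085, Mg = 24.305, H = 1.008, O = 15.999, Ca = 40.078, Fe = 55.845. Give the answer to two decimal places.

1.40 mass %

Molar mass of (Mg₀.₁₁Fe₀.₈₉)₅Ca₂Si₈O₂₂(OH)₂: 0.55·24.305 + 4.45·55.845 + 2·40.078 + 8·28.085 + 24·15.999 + 2·1.008 = 952.706 g/mol.
Mass of Mg per formula unit: 0.55 × 24.305 = 13.368 g.
Weight fraction Mg = 13.368 / 952.706 = 0.0140.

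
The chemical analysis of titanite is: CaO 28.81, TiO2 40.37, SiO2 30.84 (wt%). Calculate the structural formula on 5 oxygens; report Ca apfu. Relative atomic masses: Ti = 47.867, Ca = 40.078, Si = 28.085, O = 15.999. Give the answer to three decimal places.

1.007 Ca apfu

28.81 wt% CaO ÷ 56.077 g/mol = 0.51376 mol, giving 0.51376 Ca and 0.51376 O.
40.37 wt% TiO2 ÷ 79.865 g/mol = 0.50548 mol, giving 0.50548 Ti and 1.01096 O.
30.84 wt% SiO2 ÷ 60.083 g/mol = 0.51329 mol, giving 0.51329 Si and 1.02658 O.
Oxygen sums to 2.55130; scaling by 5/2.55130 = 1.95979 puts the formula on 5 O.
Ca: 0.51376 × 1.95979 = 1.007 atoms per formula unit.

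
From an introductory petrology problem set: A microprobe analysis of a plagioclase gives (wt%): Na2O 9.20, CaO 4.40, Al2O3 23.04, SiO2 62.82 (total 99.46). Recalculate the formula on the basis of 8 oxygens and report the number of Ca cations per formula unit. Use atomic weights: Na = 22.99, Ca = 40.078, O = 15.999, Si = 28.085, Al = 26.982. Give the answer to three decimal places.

0.210 Ca apfu

Na2O: 9.20/61.979 = 0.14844 mol → 0.29688 mol Na, 0.14844 mol O.
CaO: 4.40/56.077 = 0.07846 mol → 0.07846 mol Ca, 0.07846 mol O.
Al2O3: 23.04/101.961 = 0.22597 mol → 0.45194 mol Al, 0.67791 mol O.
SiO2: 62.82/60.083 = 1.04555 mol → 1.04555 mol Si, 2.09110 mol O.
Total oxygen = 2.99591 mol. Normalization factor = 8/2.99591 = 2.67031.
Ca per 8 O = 0.07846 × 2.67031 = 0.210.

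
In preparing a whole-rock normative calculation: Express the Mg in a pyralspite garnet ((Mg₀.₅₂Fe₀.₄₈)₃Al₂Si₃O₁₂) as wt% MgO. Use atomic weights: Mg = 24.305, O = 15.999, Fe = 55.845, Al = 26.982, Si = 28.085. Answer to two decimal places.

Formula mass = 448.540 g/mol.
1.56 Mg → 1.5600 mol MgO per formula unit; M(MgO) = 40.304, so MgO mass = 62.874 g.
62.874/448.540 × 100 = 14.02 wt%.

14.02 wt%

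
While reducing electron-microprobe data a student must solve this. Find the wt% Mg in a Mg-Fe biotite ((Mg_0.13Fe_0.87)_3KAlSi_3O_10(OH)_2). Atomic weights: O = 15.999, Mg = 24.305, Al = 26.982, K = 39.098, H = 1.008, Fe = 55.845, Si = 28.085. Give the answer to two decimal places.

Molar mass of (Mg_0.13Fe_0.87)_3KAlSi_3O_10(OH)_2: 0.39*24.305 + 2.61*55.845 + 1*39.098 + 1*26.982 + 3*28.085 + 12*15.999 + 2*1.008 = 499.573 g/mol.
Mass of Mg per formula unit: 0.39 × 24.305 = 9.479 g.
Weight fraction Mg = 9.479 / 499.573 = 0.0190.

1.90 wt%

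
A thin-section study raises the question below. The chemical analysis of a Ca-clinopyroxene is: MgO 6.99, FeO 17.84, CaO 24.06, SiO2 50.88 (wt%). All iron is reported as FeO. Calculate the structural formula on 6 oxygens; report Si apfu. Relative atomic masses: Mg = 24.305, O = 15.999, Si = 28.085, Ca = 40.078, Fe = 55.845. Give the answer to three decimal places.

6.99 wt% MgO ÷ 40.304 g/mol = 0.17343 mol, giving 0.17343 Mg and 0.17343 O.
17.84 wt% FeO ÷ 71.844 g/mol = 0.24832 mol, giving 0.24832 Fe and 0.24832 O.
24.06 wt% CaO ÷ 56.077 g/mol = 0.42905 mol, giving 0.42905 Ca and 0.42905 O.
50.88 wt% SiO2 ÷ 60.083 g/mol = 0.84683 mol, giving 0.84683 Si and 1.69366 O.
Oxygen sums to 2.54446; scaling by 6/2.54446 = 2.35806 puts the formula on 6 O.
Si: 0.84683 × 2.35806 = 1.997 atoms per formula unit.

1.997 Si apfu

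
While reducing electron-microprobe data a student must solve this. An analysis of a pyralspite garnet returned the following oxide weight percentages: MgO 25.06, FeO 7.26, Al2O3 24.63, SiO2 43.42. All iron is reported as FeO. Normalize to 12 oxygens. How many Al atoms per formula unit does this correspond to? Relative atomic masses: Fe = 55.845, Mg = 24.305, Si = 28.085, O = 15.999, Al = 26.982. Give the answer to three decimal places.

2.004 Al apfu

25.06 wt% MgO ÷ 40.304 g/mol = 0.62177 mol, giving 0.62177 Mg and 0.62177 O.
7.26 wt% FeO ÷ 71.844 g/mol = 0.10105 mol, giving 0.10105 Fe and 0.10105 O.
24.63 wt% Al2O3 ÷ 101.961 g/mol = 0.24156 mol, giving 0.48312 Al and 0.72468 O.
43.42 wt% SiO2 ÷ 60.083 g/mol = 0.72267 mol, giving 0.72267 Si and 1.44534 O.
Oxygen sums to 2.89284; scaling by 12/2.89284 = 4.14817 puts the formula on 12 O.
Al: 0.48312 × 4.14817 = 2.004 atoms per formula unit.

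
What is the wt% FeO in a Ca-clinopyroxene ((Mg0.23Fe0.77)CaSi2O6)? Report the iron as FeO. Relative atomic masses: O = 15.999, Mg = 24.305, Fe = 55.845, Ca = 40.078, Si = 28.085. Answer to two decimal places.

M((Mg0.23Fe0.77)CaSi2O6) = 240.833 g/mol; M(FeO) = 71.844 g/mol.
Moles FeO per formula unit = 0.77 Fe ÷ 1 = 0.7700.
FeO fraction = (0.7700 × 71.844) / 240.833 = 55.320/240.833 = 0.2297.

22.97 wt%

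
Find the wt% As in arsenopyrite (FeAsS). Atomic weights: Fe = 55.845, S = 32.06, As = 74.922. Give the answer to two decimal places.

Formula mass = 1*55.845 + 1*74.922 + 1*32.06 = 162.827 g/mol, of which 74.922 g is As.
So As makes up 74.922/162.827 = 0.4601 of the mass, i.e. 46.01%.

46.01 mass %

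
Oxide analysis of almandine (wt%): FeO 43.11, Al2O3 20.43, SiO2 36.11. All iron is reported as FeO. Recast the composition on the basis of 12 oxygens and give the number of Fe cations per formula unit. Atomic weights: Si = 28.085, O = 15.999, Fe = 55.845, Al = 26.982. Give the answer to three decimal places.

2.996 Fe apfu

FeO (M=71.844): mol = 0.60005; Fe = 0.60005, O = 0.60005.
Al2O3 (M=101.961): mol = 0.20037; Al = 0.40074, O = 0.60111.
SiO2 (M=60.083): mol = 0.60100; Si = 0.60100, O = 1.20200.
ΣO = 2.40316; factor = 12/ΣO = 4.99343.
Fe apfu = 0.60005 × 4.99343 = 2.996.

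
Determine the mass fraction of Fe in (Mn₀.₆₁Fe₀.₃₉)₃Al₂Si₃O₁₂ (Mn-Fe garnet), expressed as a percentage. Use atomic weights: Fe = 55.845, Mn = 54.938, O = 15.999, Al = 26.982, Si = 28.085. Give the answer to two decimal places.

M((Mn₀.₆₁Fe₀.₃₉)₃Al₂Si₃O₁₂) = 496.082 g/mol.
Fe contributes 1.17 × 55.845 = 65.339 g per mole.
65.339/496.082 = 0.1317 → 13.17%.

13.17 mass %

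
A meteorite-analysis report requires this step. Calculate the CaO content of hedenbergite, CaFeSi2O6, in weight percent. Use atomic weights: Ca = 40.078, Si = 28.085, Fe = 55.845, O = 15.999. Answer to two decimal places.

M(CaFeSi2O6) = 248.087 g/mol; M(CaO) = 56.077 g/mol.
Moles CaO per formula unit = 1 Ca ÷ 1 = 1.0000.
CaO fraction = (1.0000 × 56.077) / 248.087 = 56.077/248.087 = 0.2260.

22.60 wt%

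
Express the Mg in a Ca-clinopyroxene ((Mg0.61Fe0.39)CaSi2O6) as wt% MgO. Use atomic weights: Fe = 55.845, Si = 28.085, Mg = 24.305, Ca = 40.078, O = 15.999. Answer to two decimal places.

M((Mg0.61Fe0.39)CaSi2O6) = 228.848 g/mol; M(MgO) = 40.304 g/mol.
Moles MgO per formula unit = 0.61 Mg ÷ 1 = 0.6100.
MgO fraction = (0.6100 × 40.304) / 228.848 = 24.585/228.848 = 0.1074.

10.74 wt%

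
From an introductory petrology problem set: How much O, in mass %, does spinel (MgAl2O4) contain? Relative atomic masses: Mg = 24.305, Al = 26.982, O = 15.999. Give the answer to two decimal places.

Molar mass of MgAl2O4: 1×24.305 + 2×26.982 + 4×15.999 = 142.265 g/mol.
Mass of O per formula unit: 4 × 15.999 = 63.996 g.
Weight fraction O = 63.996 / 142.265 = 0.4498.

44.98 mass %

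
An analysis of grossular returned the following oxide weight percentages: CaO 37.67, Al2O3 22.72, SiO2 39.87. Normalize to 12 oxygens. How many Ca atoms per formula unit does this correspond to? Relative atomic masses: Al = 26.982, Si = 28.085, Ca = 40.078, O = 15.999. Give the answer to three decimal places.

3.022 Ca apfu

37.67 wt% CaO ÷ 56.077 g/mol = 0.67175 mol, giving 0.67175 Ca and 0.67175 O.
22.72 wt% Al2O3 ÷ 101.961 g/mol = 0.22283 mol, giving 0.44566 Al and 0.66849 O.
39.87 wt% SiO2 ÷ 60.083 g/mol = 0.66358 mol, giving 0.66358 Si and 1.32716 O.
Oxygen sums to 2.66740; scaling by 12/2.66740 = 4.49876 puts the formula on 12 O.
Ca: 0.67175 × 4.49876 = 3.022 atoms per formula unit.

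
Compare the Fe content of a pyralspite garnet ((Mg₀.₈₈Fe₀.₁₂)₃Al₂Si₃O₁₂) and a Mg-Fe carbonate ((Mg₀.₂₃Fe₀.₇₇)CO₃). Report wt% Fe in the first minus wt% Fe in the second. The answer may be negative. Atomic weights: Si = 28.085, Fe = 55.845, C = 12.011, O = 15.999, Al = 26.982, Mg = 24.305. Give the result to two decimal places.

Fe in (Mg₀.₈₈Fe₀.₁₂)₃Al₂Si₃O₁₂: molar mass 414.476 g/mol; 0.36×55.845 = 20.104 g → 4.85 wt%.
Fe in (Mg₀.₂₃Fe₀.₇₇)CO₃: molar mass 108.599 g/mol; 0.77×55.845 = 43.001 g → 39.60 wt%.
Difference = 4.85 − 39.60 = -34.75 percentage points.

-34.75 percentage points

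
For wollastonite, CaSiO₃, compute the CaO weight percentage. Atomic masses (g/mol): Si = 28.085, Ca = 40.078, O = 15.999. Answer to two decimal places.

M(CaSiO₃) = 116.160 g/mol; M(CaO) = 56.077 g/mol.
Moles CaO per formula unit = 1 Ca ÷ 1 = 1.0000.
CaO fraction = (1.0000 × 56.077) / 116.160 = 56.077/116.160 = 0.4828.

48.28 wt%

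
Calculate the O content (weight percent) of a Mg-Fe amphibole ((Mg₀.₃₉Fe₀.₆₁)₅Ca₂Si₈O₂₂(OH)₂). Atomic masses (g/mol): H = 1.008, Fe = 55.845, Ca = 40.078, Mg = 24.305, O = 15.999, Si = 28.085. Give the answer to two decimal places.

Formula mass = 1.95·24.305 + 3.05·55.845 + 2·40.078 + 8·28.085 + 24·15.999 + 2·1.008 = 908.550 g/mol, of which 383.976 g is O.
So O makes up 383.976/908.550 = 0.4226 of the mass, i.e. 42.26%.

42.26 weight percent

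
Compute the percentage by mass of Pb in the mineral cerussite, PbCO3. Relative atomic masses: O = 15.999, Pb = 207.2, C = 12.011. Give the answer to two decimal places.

77.54 weight percent

Molar mass of PbCO3: 1·207.2 + 1·12.011 + 3·15.999 = 267.208 g/mol.
Mass of Pb per formula unit: 1 × 207.2 = 207.200 g.
Weight fraction Pb = 207.200 / 267.208 = 0.7754.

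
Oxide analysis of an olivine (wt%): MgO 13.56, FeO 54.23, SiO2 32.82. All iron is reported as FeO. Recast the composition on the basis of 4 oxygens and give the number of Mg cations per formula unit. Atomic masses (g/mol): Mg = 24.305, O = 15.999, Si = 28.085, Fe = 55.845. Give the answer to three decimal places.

MgO: 13.56/40.304 = 0.33644 mol → 0.33644 mol Mg, 0.33644 mol O.
FeO: 54.23/71.844 = 0.75483 mol → 0.75483 mol Fe, 0.75483 mol O.
SiO2: 32.82/60.083 = 0.54624 mol → 0.54624 mol Si, 1.09248 mol O.
Total oxygen = 2.18375 mol. Normalization factor = 4/2.18375 = 1.83171.
Mg per 4 O = 0.33644 × 1.83171 = 0.616.

0.616 Mg apfu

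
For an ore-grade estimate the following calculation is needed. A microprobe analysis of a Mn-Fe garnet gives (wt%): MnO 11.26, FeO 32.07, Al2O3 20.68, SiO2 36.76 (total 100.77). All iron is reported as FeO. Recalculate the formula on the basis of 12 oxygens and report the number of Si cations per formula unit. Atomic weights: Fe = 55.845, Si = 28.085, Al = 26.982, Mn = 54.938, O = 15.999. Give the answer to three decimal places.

3.012 Si apfu

11.26 wt% MnO ÷ 70.937 g/mol = 0.15873 mol, giving 0.15873 Mn and 0.15873 O.
32.07 wt% FeO ÷ 71.844 g/mol = 0.44638 mol, giving 0.44638 Fe and 0.44638 O.
20.68 wt% Al2O3 ÷ 101.961 g/mol = 0.20282 mol, giving 0.40564 Al and 0.60846 O.
36.76 wt% SiO2 ÷ 60.083 g/mol = 0.61182 mol, giving 0.61182 Si and 1.22364 O.
Oxygen sums to 2.43721; scaling by 12/2.43721 = 4.92366 puts the formula on 12 O.
Si: 0.61182 × 4.92366 = 3.012 atoms per formula unit.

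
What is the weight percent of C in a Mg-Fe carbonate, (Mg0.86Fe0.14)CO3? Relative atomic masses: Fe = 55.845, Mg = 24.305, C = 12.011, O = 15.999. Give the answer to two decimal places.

13.54 mass %

M((Mg0.86Fe0.14)CO3) = 88.729 g/mol.
C contributes 1 × 12.011 = 12.011 g per mole.
12.011/88.729 = 0.1354 → 13.54%.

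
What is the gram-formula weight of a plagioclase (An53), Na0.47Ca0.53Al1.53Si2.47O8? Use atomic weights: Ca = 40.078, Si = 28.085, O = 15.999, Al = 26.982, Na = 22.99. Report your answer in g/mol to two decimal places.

270.69 g/mol

M = 0.47(22.99) + 0.53(40.078) + 1.53(26.982) + 2.47(28.085) + 8(15.999)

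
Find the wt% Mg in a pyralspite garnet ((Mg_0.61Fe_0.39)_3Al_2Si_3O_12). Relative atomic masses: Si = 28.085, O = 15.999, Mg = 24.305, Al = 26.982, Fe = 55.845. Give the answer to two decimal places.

Molar mass of (Mg_0.61Fe_0.39)_3Al_2Si_3O_12: 1.83×24.305 + 1.17×55.845 + 2×26.982 + 3×28.085 + 12×15.999 = 440.024 g/mol.
Mass of Mg per formula unit: 1.83 × 24.305 = 44.478 g.
Weight fraction Mg = 44.478 / 440.024 = 0.1011.

10.11 weight percent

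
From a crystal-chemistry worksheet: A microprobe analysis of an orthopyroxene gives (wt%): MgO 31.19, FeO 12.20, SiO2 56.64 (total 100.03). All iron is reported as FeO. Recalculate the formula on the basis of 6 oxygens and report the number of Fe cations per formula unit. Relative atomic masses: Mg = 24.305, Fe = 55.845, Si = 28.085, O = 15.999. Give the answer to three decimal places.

MgO: 31.19/40.304 = 0.77387 mol → 0.77387 mol Mg, 0.77387 mol O.
FeO: 12.20/71.844 = 0.16981 mol → 0.16981 mol Fe, 0.16981 mol O.
SiO2: 56.64/60.083 = 0.94270 mol → 0.94270 mol Si, 1.88540 mol O.
Total oxygen = 2.82908 mol. Normalization factor = 6/2.82908 = 2.12083.
Fe per 6 O = 0.16981 × 2.12083 = 0.360.

0.360 Fe apfu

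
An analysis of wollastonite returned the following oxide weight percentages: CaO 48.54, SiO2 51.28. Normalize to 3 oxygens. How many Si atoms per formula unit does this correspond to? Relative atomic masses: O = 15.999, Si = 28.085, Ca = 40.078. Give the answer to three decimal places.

0.995 Si apfu

48.54 wt% CaO ÷ 56.077 g/mol = 0.86560 mol, giving 0.86560 Ca and 0.86560 O.
51.28 wt% SiO2 ÷ 60.083 g/mol = 0.85349 mol, giving 0.85349 Si and 1.70698 O.
Oxygen sums to 2.57258; scaling by 3/2.57258 = 1.16614 puts the formula on 3 O.
Si: 0.85349 × 1.16614 = 0.995 atoms per formula unit.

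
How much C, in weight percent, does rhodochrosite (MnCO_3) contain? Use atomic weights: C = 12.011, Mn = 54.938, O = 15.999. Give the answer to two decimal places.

10.45 weight percent

M(MnCO_3) = 114.946 g/mol.
C contributes 1 × 12.011 = 12.011 g per mole.
12.011/114.946 = 0.1045 → 10.45%.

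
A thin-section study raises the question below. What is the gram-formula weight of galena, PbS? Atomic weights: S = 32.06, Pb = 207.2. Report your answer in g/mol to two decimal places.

239.26 g/mol

The formula mass is the sum 1×207.2 + 1×32.06.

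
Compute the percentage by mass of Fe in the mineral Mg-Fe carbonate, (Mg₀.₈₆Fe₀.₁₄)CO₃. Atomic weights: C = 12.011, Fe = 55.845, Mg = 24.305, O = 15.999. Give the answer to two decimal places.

8.81 weight percent

M((Mg₀.₈₆Fe₀.₁₄)CO₃) = 88.729 g/mol.
Fe contributes 0.14 × 55.845 = 7.818 g per mole.
7.818/88.729 = 0.0881 → 8.81%.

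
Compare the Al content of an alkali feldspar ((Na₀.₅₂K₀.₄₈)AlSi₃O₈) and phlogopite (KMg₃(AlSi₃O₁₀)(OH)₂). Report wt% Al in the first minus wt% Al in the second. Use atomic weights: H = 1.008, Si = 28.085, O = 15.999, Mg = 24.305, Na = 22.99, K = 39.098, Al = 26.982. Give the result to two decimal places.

M((Na₀.₅₂K₀.₄₈)AlSi₃O₈) = 269.951 g/mol, so wt% Al = 26.982/269.951 × 100 = 10.00%.
M(KMg₃(AlSi₃O₁₀)(OH)₂) = 417.254 g/mol, so wt% Al = 26.982/417.254 × 100 = 6.47%.
10.00 − 6.47 = 3.53 pp.

3.53 percentage points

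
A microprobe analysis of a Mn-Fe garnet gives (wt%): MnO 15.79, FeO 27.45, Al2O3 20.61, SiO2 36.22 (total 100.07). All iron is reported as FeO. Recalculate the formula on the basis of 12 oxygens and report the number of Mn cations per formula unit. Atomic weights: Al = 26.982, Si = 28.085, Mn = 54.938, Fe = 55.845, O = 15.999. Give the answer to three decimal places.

1.105 Mn apfu

15.79 wt% MnO ÷ 70.937 g/mol = 0.22259 mol, giving 0.22259 Mn and 0.22259 O.
27.45 wt% FeO ÷ 71.844 g/mol = 0.38208 mol, giving 0.38208 Fe and 0.38208 O.
20.61 wt% Al2O3 ÷ 101.961 g/mol = 0.20214 mol, giving 0.40428 Al and 0.60642 O.
36.22 wt% SiO2 ÷ 60.083 g/mol = 0.60283 mol, giving 0.60283 Si and 1.20566 O.
Oxygen sums to 2.41675; scaling by 12/2.41675 = 4.96535 puts the formula on 12 O.
Mn: 0.22259 × 4.96535 = 1.105 atoms per formula unit.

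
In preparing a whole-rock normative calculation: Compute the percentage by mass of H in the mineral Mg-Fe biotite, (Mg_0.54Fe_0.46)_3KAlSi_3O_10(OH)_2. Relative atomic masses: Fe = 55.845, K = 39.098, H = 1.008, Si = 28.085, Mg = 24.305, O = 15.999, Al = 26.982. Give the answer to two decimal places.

0.44 weight percent

Molar mass of (Mg_0.54Fe_0.46)_3KAlSi_3O_10(OH)_2: 1.62×24.305 + 1.38×55.845 + 1×39.098 + 1×26.982 + 3×28.085 + 12×15.999 + 2×1.008 = 460.779 g/mol.
Mass of H per formula unit: 2 × 1.008 = 2.016 g.
Weight fraction H = 2.016 / 460.779 = 0.0044.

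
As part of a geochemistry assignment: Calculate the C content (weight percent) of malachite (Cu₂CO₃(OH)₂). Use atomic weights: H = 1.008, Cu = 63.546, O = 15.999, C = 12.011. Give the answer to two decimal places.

5.43 weight percent

M(Cu₂CO₃(OH)₂) = 221.114 g/mol.
C contributes 1 × 12.011 = 12.011 g per mole.
12.011/221.114 = 0.0543 → 5.43%.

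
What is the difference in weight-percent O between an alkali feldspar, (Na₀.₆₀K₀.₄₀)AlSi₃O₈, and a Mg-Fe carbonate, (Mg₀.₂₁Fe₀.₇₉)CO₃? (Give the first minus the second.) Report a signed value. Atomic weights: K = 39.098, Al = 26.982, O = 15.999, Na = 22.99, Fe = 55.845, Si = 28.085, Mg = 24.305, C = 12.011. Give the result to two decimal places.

3.70 percentage points

M((Na₀.₆₀K₀.₄₀)AlSi₃O₈) = 268.662 g/mol, so wt% O = 127.992/268.662 × 100 = 47.64%.
M((Mg₀.₂₁Fe₀.₇₉)CO₃) = 109.230 g/mol, so wt% O = 47.997/109.230 × 100 = 43.94%.
47.64 − 43.94 = 3.70 pp.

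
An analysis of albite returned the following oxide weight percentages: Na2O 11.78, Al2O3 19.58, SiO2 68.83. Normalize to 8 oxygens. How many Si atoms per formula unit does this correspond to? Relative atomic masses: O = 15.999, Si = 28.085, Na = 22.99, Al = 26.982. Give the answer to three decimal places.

11.78 wt% Na2O ÷ 61.979 g/mol = 0.19006 mol, giving 0.38012 Na and 0.19006 O.
19.58 wt% Al2O3 ÷ 101.961 g/mol = 0.19203 mol, giving 0.38406 Al and 0.57609 O.
68.83 wt% SiO2 ÷ 60.083 g/mol = 1.14558 mol, giving 1.14558 Si and 2.29116 O.
Oxygen sums to 3.05731; scaling by 8/3.05731 = 2.61668 puts the formula on 8 O.
Si: 1.14558 × 2.61668 = 2.998 atoms per formula unit.

2.998 Si apfu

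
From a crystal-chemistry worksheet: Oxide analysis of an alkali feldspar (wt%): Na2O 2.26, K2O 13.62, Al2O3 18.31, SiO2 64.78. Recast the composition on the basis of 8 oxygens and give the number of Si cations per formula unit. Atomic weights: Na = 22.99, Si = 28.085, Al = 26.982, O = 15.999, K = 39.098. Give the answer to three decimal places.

Na2O: 2.26/61.979 = 0.03646 mol → 0.07292 mol Na, 0.03646 mol O.
K2O: 13.62/94.195 = 0.14459 mol → 0.28918 mol K, 0.14459 mol O.
Al2O3: 18.31/101.961 = 0.17958 mol → 0.35916 mol Al, 0.53874 mol O.
SiO2: 64.78/60.083 = 1.07818 mol → 1.07818 mol Si, 2.15636 mol O.
Total oxygen = 2.87615 mol. Normalization factor = 8/2.87615 = 2.78150.
Si per 8 O = 1.07818 × 2.78150 = 2.999.

2.999 Si apfu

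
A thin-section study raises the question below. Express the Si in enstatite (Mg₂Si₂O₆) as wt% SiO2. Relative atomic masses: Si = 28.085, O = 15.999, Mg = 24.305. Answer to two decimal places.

59.85 wt%

Formula mass = 200.774 g/mol.
2 Si → 2.0000 mol SiO2 per formula unit; M(SiO2) = 60.083, so SiO2 mass = 120.166 g.
120.166/200.774 × 100 = 59.85 wt%.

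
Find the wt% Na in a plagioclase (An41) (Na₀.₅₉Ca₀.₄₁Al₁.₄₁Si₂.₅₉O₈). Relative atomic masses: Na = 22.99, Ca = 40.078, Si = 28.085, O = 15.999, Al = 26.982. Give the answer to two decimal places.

5.05 mass %

M(Na₀.₅₉Ca₀.₄₁Al₁.₄₁Si₂.₅₉O₈) = 268.773 g/mol.
Na contributes 0.59 × 22.99 = 13.564 g per mole.
13.564/268.773 = 0.0505 → 5.05%.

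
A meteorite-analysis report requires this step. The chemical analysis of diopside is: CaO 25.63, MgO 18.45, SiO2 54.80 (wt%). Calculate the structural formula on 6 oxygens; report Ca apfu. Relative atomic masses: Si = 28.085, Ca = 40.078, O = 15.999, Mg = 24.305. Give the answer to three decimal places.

1.001 Ca apfu

CaO: 25.63/56.077 = 0.45705 mol → 0.45705 mol Ca, 0.45705 mol O.
MgO: 18.45/40.304 = 0.45777 mol → 0.45777 mol Mg, 0.45777 mol O.
SiO2: 54.80/60.083 = 0.91207 mol → 0.91207 mol Si, 1.82414 mol O.
Total oxygen = 2.73896 mol. Normalization factor = 6/2.73896 = 2.19061.
Ca per 6 O = 0.45705 × 2.19061 = 1.001.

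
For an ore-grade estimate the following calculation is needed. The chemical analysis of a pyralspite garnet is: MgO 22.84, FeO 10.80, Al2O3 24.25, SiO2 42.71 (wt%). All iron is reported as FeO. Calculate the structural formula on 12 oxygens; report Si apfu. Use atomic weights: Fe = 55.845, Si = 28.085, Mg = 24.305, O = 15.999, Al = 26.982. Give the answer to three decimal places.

MgO: 22.84/40.304 = 0.56669 mol → 0.56669 mol Mg, 0.56669 mol O.
FeO: 10.80/71.844 = 0.15033 mol → 0.15033 mol Fe, 0.15033 mol O.
Al2O3: 24.25/101.961 = 0.23784 mol → 0.47568 mol Al, 0.71352 mol O.
SiO2: 42.71/60.083 = 0.71085 mol → 0.71085 mol Si, 1.42170 mol O.
Total oxygen = 2.85224 mol. Normalization factor = 12/2.85224 = 4.20722.
Si per 12 O = 0.71085 × 4.20722 = 2.991.

2.991 Si apfu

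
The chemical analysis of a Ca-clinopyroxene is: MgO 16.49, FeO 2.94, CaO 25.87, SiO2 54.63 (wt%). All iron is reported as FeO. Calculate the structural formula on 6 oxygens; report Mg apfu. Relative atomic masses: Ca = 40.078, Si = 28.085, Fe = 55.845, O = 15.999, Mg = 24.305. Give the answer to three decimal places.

MgO: 16.49/40.304 = 0.40914 mol → 0.40914 mol Mg, 0.40914 mol O.
FeO: 2.94/71.844 = 0.04092 mol → 0.04092 mol Fe, 0.04092 mol O.
CaO: 25.87/56.077 = 0.46133 mol → 0.46133 mol Ca, 0.46133 mol O.
SiO2: 54.63/60.083 = 0.90924 mol → 0.90924 mol Si, 1.81848 mol O.
Total oxygen = 2.72987 mol. Normalization factor = 6/2.72987 = 2.19791.
Mg per 6 O = 0.40914 × 2.19791 = 0.899.

0.899 Mg apfu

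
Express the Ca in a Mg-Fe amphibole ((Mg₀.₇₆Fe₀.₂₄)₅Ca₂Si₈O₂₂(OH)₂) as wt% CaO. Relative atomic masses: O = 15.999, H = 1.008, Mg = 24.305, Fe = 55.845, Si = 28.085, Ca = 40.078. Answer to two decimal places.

13.19 wt%

M((Mg₀.₇₆Fe₀.₂₄)₅Ca₂Si₈O₂₂(OH)₂) = 850.201 g/mol; M(CaO) = 56.077 g/mol.
Moles CaO per formula unit = 2 Ca ÷ 1 = 2.0000.
CaO fraction = (2.0000 × 56.077) / 850.201 = 112.154/850.201 = 0.1319.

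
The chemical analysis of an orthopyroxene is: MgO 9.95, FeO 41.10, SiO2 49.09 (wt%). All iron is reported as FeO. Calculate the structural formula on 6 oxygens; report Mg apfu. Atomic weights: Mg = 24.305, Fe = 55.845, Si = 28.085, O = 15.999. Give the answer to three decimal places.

9.95 wt% MgO ÷ 40.304 g/mol = 0.24687 mol, giving 0.24687 Mg and 0.24687 O.
41.10 wt% FeO ÷ 71.844 g/mol = 0.57207 mol, giving 0.57207 Fe and 0.57207 O.
49.09 wt% SiO2 ÷ 60.083 g/mol = 0.81704 mol, giving 0.81704 Si and 1.63408 O.
Oxygen sums to 2.45302; scaling by 6/2.45302 = 2.44596 puts the formula on 6 O.
Mg: 0.24687 × 2.44596 = 0.604 atoms per formula unit.

0.604 Mg apfu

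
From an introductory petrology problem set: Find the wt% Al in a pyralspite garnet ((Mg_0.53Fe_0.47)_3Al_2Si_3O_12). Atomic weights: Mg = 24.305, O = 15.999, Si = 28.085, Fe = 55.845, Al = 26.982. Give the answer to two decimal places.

Formula mass = 1.59*24.305 + 1.41*55.845 + 2*26.982 + 3*28.085 + 12*15.999 = 447.593 g/mol, of which 53.964 g is Al.
So Al makes up 53.964/447.593 = 0.1206 of the mass, i.e. 12.06%.

12.06 weight percent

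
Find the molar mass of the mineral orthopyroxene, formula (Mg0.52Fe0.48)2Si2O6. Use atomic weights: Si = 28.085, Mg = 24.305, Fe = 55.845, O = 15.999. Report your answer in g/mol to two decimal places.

M = 1.04(24.305) + 0.96(55.845) + 2(28.085) + 6(15.999)

231.05 g/mol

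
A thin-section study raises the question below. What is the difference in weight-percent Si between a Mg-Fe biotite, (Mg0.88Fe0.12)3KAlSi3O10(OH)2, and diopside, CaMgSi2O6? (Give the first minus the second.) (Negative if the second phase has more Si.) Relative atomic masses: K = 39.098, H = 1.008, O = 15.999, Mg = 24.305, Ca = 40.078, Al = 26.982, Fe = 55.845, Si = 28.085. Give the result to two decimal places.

-6.28 percentage points

M((Mg0.88Fe0.12)3KAlSi3O10(OH)2) = 428.608 g/mol, so wt% Si = 84.255/428.608 × 100 = 19.66%.
M(CaMgSi2O6) = 216.547 g/mol, so wt% Si = 56.170/216.547 × 100 = 25.94%.
19.66 − 25.94 = -6.28 pp.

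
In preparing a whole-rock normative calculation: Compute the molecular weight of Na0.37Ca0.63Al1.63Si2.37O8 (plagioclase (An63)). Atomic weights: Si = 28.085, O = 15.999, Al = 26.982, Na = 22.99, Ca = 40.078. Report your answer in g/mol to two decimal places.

272.29 g/mol

M = 0.37*22.99 + 0.63*40.078 + 1.63*26.982 + 2.37*28.085 + 8*15.999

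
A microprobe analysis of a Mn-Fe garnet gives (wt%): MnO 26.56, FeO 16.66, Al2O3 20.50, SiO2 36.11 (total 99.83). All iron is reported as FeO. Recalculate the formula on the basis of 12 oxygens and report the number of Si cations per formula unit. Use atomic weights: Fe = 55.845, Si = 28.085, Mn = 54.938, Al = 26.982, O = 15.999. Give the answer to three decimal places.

MnO: 26.56/70.937 = 0.37442 mol → 0.37442 mol Mn, 0.37442 mol O.
FeO: 16.66/71.844 = 0.23189 mol → 0.23189 mol Fe, 0.23189 mol O.
Al2O3: 20.50/101.961 = 0.20106 mol → 0.40212 mol Al, 0.60318 mol O.
SiO2: 36.11/60.083 = 0.60100 mol → 0.60100 mol Si, 1.20200 mol O.
Total oxygen = 2.41149 mol. Normalization factor = 12/2.41149 = 4.97618.
Si per 12 O = 0.60100 × 4.97618 = 2.991.

2.991 Si apfu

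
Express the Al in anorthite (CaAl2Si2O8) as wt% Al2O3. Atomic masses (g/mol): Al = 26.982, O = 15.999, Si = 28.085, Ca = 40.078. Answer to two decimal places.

Formula mass = 278.204 g/mol.
2 Al → 1.0000 mol Al2O3 per formula unit; M(Al2O3) = 101.961, so Al2O3 mass = 101.961 g.
101.961/278.204 × 100 = 36.65 wt%.

36.65 wt%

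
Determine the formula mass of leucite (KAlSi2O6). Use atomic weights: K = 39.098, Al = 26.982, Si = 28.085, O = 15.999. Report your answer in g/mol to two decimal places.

218.24 g/mol

The formula mass is the sum 1×39.098 + 1×26.982 + 2×28.085 + 6×15.999.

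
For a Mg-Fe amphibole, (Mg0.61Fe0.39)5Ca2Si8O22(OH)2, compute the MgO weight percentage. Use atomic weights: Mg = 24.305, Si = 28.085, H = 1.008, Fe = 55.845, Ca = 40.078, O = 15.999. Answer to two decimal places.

Molar mass of (Mg0.61Fe0.39)5Ca2Si8O22(OH)2 = 3.05×24.305 + 1.95×55.845 + 2×40.078 + 8×28.085 + 24×15.999 + 2×1.008 = 873.856 g/mol.
Each formula unit contains 3.05 Mg, equivalent to 3.05/1 = 3.0500 mol MgO.
M(MgO) = 1×24.305 + 1×15.999 = 40.304 g/mol.
Mass of MgO per formula unit = 3.0500 × 40.304 = 122.927 g.
MgO wt% = 122.927 / 873.856 × 100 = 14.07%.

14.07 wt%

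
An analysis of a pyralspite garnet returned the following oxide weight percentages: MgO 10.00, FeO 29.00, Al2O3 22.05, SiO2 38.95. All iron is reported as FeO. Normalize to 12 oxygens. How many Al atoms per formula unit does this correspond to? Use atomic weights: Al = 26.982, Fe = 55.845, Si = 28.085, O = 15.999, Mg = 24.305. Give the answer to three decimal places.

1.998 Al apfu

10.00 wt% MgO ÷ 40.304 g/mol = 0.24811 mol, giving 0.24811 Mg and 0.24811 O.
29.00 wt% FeO ÷ 71.844 g/mol = 0.40365 mol, giving 0.40365 Fe and 0.40365 O.
22.05 wt% Al2O3 ÷ 101.961 g/mol = 0.21626 mol, giving 0.43252 Al and 0.64878 O.
38.95 wt% SiO2 ÷ 60.083 g/mol = 0.64827 mol, giving 0.64827 Si and 1.29654 O.
Oxygen sums to 2.59708; scaling by 12/2.59708 = 4.62057 puts the formula on 12 O.
Al: 0.43252 × 4.62057 = 1.998 atoms per formula unit.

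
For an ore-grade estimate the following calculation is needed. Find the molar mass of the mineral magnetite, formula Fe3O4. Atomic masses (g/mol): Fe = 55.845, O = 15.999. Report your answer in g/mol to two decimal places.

M = 3(55.845) + 4(15.999)

231.53 g/mol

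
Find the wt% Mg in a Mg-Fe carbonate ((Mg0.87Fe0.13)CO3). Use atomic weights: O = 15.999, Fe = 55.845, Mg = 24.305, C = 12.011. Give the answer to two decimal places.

23.92 weight percent

Formula mass = 0.87·24.305 + 0.13·55.845 + 1·12.011 + 3·15.999 = 88.413 g/mol, of which 21.145 g is Mg.
So Mg makes up 21.145/88.413 = 0.2392 of the mass, i.e. 23.92%.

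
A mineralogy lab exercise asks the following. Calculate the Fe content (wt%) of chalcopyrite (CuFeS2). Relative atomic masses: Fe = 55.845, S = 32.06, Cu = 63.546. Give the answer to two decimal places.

30.43 wt%

M(CuFeS2) = 183.511 g/mol.
Fe contributes 1 × 55.845 = 55.845 g per mole.
55.845/183.511 = 0.3043 → 30.43%.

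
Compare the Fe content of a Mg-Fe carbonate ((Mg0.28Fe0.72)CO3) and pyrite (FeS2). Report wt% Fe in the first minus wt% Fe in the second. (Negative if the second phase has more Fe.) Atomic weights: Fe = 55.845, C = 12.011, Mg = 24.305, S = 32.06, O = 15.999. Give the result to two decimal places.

-8.98 percentage points

M((Mg0.28Fe0.72)CO3) = 107.022 g/mol, so wt% Fe = 40.208/107.022 × 100 = 37.57%.
M(FeS2) = 119.965 g/mol, so wt% Fe = 55.845/119.965 × 100 = 46.55%.
37.57 − 46.55 = -8.98 pp.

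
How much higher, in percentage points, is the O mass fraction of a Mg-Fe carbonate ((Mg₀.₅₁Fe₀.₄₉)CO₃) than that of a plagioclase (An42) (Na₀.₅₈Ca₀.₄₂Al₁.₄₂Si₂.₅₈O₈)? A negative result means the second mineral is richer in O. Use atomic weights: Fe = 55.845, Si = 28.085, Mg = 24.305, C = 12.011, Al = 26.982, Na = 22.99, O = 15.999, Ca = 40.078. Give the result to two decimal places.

First mineral: 47.997 g O in 99.768 g formula = 48.11 wt% O.
Second mineral: 127.992 g O in 268.933 g formula = 47.59 wt% O.
48.11% − 47.59% gives a difference of 0.52 percentage points.

0.52 percentage points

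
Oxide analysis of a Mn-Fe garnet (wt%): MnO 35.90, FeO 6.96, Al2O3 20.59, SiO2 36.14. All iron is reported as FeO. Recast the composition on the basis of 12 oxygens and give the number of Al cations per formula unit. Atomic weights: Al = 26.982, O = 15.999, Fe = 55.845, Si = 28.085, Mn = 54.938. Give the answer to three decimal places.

2.010 Al apfu

MnO: 35.90/70.937 = 0.50608 mol → 0.50608 mol Mn, 0.50608 mol O.
FeO: 6.96/71.844 = 0.09688 mol → 0.09688 mol Fe, 0.09688 mol O.
Al2O3: 20.59/101.961 = 0.20194 mol → 0.40388 mol Al, 0.60582 mol O.
SiO2: 36.14/60.083 = 0.60150 mol → 0.60150 mol Si, 1.20300 mol O.
Total oxygen = 2.41178 mol. Normalization factor = 12/2.41178 = 4.97558.
Al per 12 O = 0.40388 × 4.97558 = 2.010.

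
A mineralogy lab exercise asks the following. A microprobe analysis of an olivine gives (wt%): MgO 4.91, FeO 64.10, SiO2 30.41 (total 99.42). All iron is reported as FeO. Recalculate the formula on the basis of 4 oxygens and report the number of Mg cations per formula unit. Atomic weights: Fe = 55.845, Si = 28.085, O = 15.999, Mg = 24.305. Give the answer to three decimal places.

0.240 Mg apfu

MgO (M=40.304): mol = 0.12182; Mg = 0.12182, O = 0.12182.
FeO (M=71.844): mol = 0.89221; Fe = 0.89221, O = 0.89221.
SiO2 (M=60.083): mol = 0.50613; Si = 0.50613, O = 1.01226.
ΣO = 2.02629; factor = 4/ΣO = 1.97405.
Mg apfu = 0.12182 × 1.97405 = 0.240.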